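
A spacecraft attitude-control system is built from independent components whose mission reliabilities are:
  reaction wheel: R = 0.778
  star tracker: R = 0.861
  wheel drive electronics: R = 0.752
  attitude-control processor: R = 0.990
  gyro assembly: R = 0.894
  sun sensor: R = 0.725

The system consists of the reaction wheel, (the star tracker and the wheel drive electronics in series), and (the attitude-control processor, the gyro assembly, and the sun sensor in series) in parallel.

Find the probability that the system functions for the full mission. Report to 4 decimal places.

Series (star tracker and wheel drive electronics): 0.861000 × 0.752000 = 0.647472
Series (attitude-control processor, gyro assembly, and sun sensor): 0.990000 × 0.894000 × 0.725000 = 0.641669
Parallel (reaction wheel, [0.647472], and [0.641669]): 1 − (1 − 0.778000)(1 − 0.647472)(1 − 0.641669) = 0.9720

0.9720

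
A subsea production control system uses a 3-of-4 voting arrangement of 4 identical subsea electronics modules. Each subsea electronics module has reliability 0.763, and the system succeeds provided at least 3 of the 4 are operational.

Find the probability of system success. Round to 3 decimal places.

0.760

R = Σ_{i=3}^{4} C(4,i) p^i (1−p)^{4−i} with p = 0.763
C(4,3)·0.763^3·0.237^1 = 0.42110
C(4,4)·0.763^4·0.237^0 = 0.33892
Sum = 0.760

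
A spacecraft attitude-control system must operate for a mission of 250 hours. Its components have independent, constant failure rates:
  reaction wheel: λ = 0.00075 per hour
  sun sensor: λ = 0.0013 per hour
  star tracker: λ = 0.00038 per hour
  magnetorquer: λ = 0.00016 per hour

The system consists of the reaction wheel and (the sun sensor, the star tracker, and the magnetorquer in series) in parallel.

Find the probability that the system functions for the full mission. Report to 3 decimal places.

R(reaction wheel) = exp(−0.00075 × 250) = 0.82903
R(sun sensor) = exp(−0.0013 × 250) = 0.72253
R(star tracker) = exp(−0.00038 × 250) = 0.90937
R(magnetorquer) = exp(−0.00016 × 250) = 0.96079
Series (sun sensor, star tracker, and magnetorquer): 0.72253 × 0.90937 × 0.96079 = 0.63128
Parallel (reaction wheel and [0.63128]): 1 − (1 − 0.82903)(1 − 0.63128) = 0.937

0.937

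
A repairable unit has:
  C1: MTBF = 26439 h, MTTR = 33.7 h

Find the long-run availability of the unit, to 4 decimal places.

0.9987

A(C1) = MTBF/(MTBF+MTTR) = 26439/(26439+33.7) = 0.9987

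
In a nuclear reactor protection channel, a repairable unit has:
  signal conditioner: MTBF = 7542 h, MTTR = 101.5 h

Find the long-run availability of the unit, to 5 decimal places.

A(signal conditioner) = MTBF/(MTBF+MTTR) = 7542/(7542+101.5) = 0.98672

0.98672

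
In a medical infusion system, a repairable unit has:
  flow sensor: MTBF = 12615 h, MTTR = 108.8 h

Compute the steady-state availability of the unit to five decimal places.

0.99145

A(flow sensor) = MTBF/(MTBF+MTTR) = 12615/(12615+108.8) = 0.99145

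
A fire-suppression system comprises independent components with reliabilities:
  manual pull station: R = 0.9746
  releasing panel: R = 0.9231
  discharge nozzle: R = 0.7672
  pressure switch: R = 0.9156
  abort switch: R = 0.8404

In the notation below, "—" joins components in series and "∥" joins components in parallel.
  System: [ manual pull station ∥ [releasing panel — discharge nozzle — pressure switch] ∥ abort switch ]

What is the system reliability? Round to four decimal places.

Series (releasing panel, discharge nozzle, and pressure switch): 0.923100 × 0.767200 × 0.915600 = 0.648430
Parallel (manual pull station, [0.648430], and abort switch): 1 − (1 − 0.974600)(1 − 0.648430)(1 − 0.840400) = 0.9986

0.9986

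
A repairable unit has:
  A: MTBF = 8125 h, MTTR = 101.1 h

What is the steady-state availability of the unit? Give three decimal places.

A(A) = MTBF/(MTBF+MTTR) = 8125/(8125+101.1) = 0.988

0.988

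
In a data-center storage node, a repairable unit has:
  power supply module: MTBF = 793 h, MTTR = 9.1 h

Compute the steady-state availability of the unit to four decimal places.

A(power supply module) = MTBF/(MTBF+MTTR) = 793/(793+9.1) = 0.9887

0.9887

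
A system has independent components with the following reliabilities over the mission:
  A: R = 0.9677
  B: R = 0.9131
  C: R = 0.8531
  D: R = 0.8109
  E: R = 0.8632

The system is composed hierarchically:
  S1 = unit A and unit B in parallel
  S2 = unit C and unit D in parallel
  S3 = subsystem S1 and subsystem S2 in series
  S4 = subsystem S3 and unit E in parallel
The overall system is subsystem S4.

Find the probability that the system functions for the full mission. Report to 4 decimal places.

Parallel (A and B): 1 − (1 − 0.967700)(1 − 0.913100) = 0.997193
Parallel (C and D): 1 − (1 − 0.853100)(1 − 0.810900) = 0.972221
Series ([0.997193] and [0.972221]): 0.997193 × 0.972221 = 0.969492
Parallel ([0.969492] and E): 1 − (1 − 0.969492)(1 − 0.863200) = 0.9958

0.9958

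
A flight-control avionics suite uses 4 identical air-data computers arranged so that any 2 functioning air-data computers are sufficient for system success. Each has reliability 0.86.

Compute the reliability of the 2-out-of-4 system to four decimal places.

0.9902

R = Σ_{i=2}^{4} C(4,i) p^i (1−p)^{4−i} with p = 0.86
C(4,2)·0.86^2·0.14^2 = 0.086977
C(4,3)·0.86^3·0.14^1 = 0.356191
C(4,4)·0.86^4·0.14^0 = 0.547008
Sum = 0.9902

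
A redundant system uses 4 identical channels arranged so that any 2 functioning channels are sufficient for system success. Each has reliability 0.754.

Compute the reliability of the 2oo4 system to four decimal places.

0.9514

R = Σ_{i=2}^{4} C(4,i) p^i (1−p)^{4−i} with p = 0.754
C(4,2)·0.754^2·0.246^2 = 0.206426
C(4,3)·0.754^3·0.246^1 = 0.421802
C(4,4)·0.754^4·0.246^0 = 0.323210
Sum = 0.9514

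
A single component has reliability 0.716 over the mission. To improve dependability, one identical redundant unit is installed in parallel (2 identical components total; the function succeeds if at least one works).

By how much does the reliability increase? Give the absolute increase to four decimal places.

R_before = 0.716
R_after = 1 − (1 − 0.716)^2 = 0.9193
ΔR = 0.9193 − 0.716 = 0.2033

0.2033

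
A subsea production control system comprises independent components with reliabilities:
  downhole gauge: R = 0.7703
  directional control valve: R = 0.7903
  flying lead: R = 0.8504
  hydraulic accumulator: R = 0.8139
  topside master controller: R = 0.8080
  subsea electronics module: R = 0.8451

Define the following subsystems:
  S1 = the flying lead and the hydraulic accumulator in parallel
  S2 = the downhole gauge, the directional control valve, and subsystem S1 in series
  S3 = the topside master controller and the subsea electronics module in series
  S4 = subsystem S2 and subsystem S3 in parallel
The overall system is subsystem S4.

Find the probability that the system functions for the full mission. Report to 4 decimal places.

Parallel (flying lead and hydraulic accumulator): 1 − (1 − 0.850400)(1 − 0.813900) = 0.972159
Series (downhole gauge, directional control valve, and [0.972159]): 0.770300 × 0.790300 × 0.972159 = 0.591819
Series (topside master controller and subsea electronics module): 0.808000 × 0.845100 = 0.682841
Parallel ([0.591819] and [0.682841]): 1 − (1 − 0.591819)(1 − 0.682841) = 0.8705

0.8705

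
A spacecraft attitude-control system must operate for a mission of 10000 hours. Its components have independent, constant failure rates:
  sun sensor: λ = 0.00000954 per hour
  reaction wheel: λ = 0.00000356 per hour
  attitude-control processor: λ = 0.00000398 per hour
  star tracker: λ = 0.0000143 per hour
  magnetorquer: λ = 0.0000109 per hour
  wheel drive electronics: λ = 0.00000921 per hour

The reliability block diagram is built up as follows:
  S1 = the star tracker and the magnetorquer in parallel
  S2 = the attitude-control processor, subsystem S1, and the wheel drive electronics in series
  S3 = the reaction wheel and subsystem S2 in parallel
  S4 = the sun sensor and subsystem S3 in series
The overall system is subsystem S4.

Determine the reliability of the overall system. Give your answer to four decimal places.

R(sun sensor) = exp(−0.00000954 × 10000) = 0.909009
R(reaction wheel) = exp(−0.00000356 × 10000) = 0.965026
R(attitude-control processor) = exp(−0.00000398 × 10000) = 0.960982
R(star tracker) = exp(−0.0000143 × 10000) = 0.866754
R(magnetorquer) = exp(−0.0000109 × 10000) = 0.896730
R(wheel drive electronics) = exp(−0.00000921 × 10000) = 0.912014
Parallel (star tracker and magnetorquer): 1 − (1 − 0.866754)(1 − 0.896730) = 0.986240
Series (attitude-control processor, [0.986240], and wheel drive electronics): 0.960982 × 0.986240 × 0.912014 = 0.864369
Parallel (reaction wheel and [0.864369]): 1 − (1 − 0.965026)(1 − 0.864369) = 0.995256
Series (sun sensor and [0.995256]): 0.909009 × 0.995256 = 0.9047

0.9047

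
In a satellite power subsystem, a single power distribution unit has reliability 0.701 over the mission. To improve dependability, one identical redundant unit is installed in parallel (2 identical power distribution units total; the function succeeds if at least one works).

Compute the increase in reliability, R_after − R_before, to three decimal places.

0.210

R_before = 0.701
R_after = 1 − (1 − 0.701)^2 = 0.911
ΔR = 0.911 − 0.701 = 0.210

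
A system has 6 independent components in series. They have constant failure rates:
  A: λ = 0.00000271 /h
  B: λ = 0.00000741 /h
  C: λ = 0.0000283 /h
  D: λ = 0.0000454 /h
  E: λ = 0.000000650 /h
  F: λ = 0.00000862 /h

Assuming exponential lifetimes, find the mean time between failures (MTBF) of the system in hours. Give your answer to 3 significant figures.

Series of exponential components: λ_sys = Σ λ_i
λ_sys = 0.00000271 + 0.00000741 + 0.0000283 + 0.0000454 + 0.000000650 + 0.00000862 = 9.3090e-05 /h
MTBF = 1 / λ_sys = 10700 h

10700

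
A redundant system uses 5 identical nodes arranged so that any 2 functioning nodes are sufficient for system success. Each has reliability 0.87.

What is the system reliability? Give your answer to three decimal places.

R = Σ_{i=2}^{5} C(5,i) p^i (1−p)^{5−i} with p = 0.87
C(5,2)·0.87^2·0.13^3 = 0.01663
C(5,3)·0.87^3·0.13^2 = 0.11129
C(5,4)·0.87^4·0.13^1 = 0.37238
C(5,5)·0.87^5·0.13^0 = 0.49842
Sum = 0.999

0.999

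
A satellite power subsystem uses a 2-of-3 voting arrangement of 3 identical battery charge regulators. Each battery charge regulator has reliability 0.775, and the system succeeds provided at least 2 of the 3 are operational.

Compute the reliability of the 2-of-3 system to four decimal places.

0.8709

R = Σ_{i=2}^{3} C(3,i) p^i (1−p)^{3−i} with p = 0.775
C(3,2)·0.775^2·0.225^1 = 0.405422
C(3,3)·0.775^3·0.225^0 = 0.465484
Sum = 0.8709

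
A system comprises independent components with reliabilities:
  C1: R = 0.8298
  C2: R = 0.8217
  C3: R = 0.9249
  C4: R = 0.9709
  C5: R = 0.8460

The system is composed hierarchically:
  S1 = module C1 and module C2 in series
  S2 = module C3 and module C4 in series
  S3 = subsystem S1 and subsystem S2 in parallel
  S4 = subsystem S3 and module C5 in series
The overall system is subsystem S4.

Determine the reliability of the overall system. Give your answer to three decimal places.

0.819

Series (C1 and C2): 0.82980 × 0.82170 = 0.68185
Series (C3 and C4): 0.92490 × 0.97090 = 0.89799
Parallel ([0.68185] and [0.89799]): 1 − (1 − 0.68185)(1 − 0.89799) = 0.96755
Series ([0.96755] and C5): 0.96755 × 0.84600 = 0.819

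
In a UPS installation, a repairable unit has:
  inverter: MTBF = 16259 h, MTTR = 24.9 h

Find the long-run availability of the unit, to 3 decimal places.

0.998

A(inverter) = MTBF/(MTBF+MTTR) = 16259/(16259+24.9) = 0.998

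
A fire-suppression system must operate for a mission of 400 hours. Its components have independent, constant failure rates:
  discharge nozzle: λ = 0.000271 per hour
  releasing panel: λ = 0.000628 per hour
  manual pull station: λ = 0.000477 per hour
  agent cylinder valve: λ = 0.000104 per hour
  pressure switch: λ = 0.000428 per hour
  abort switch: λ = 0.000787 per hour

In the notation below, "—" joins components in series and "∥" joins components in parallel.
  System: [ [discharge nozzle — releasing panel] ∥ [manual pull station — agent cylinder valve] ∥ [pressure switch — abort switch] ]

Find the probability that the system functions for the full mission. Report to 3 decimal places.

0.976

R(discharge nozzle) = exp(−0.000271 × 400) = 0.89727
R(releasing panel) = exp(−0.000628 × 400) = 0.77787
R(manual pull station) = exp(−0.000477 × 400) = 0.82630
R(agent cylinder valve) = exp(−0.000104 × 400) = 0.95925
R(pressure switch) = exp(−0.000428 × 400) = 0.84265
R(abort switch) = exp(−0.000787 × 400) = 0.72993
Series (discharge nozzle and releasing panel): 0.89727 × 0.77787 = 0.69796
Series (manual pull station and agent cylinder valve): 0.82630 × 0.95925 = 0.79263
Series (pressure switch and abort switch): 0.84265 × 0.72993 = 0.61508
Parallel ([0.69796], [0.79263], and [0.61508]): 1 − (1 − 0.69796)(1 − 0.79263)(1 − 0.61508) = 0.976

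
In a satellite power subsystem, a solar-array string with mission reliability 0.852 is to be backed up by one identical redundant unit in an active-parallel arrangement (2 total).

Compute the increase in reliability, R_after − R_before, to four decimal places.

0.1261

R_before = 0.852
R_after = 1 − (1 − 0.852)^2 = 0.9781
ΔR = 0.9781 − 0.852 = 0.1261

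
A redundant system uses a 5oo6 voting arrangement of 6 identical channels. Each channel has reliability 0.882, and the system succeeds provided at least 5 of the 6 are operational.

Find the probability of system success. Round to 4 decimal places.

0.8487

R = Σ_{i=5}^{6} C(6,i) p^i (1−p)^{6−i} with p = 0.882
C(6,5)·0.882^5·0.118^1 = 0.377899
C(6,6)·0.882^6·0.118^0 = 0.470773
Sum = 0.8487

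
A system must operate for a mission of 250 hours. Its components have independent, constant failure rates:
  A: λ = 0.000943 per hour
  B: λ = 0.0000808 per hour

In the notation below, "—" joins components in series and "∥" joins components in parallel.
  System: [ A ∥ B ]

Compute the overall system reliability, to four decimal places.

R(A) = exp(−0.000943 × 250) = 0.789978
R(B) = exp(−0.0000808 × 250) = 0.980003
Parallel (A and B): 1 − (1 − 0.789978)(1 − 0.980003) = 0.9958

0.9958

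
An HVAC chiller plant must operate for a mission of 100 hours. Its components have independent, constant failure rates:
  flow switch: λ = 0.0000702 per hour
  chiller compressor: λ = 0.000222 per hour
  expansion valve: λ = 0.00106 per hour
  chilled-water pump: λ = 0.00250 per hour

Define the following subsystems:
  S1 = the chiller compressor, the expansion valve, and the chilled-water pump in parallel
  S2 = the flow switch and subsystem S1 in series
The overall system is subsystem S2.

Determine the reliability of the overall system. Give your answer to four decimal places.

0.9925

R(flow switch) = exp(−0.0000702 × 100) = 0.993005
R(chiller compressor) = exp(−0.000222 × 100) = 0.978045
R(expansion valve) = exp(−0.00106 × 100) = 0.899425
R(chilled-water pump) = exp(−0.00250 × 100) = 0.778801
Parallel (chiller compressor, expansion valve, and chilled-water pump): 1 − (1 − 0.978045)(1 − 0.899425)(1 − 0.778801) = 0.999512
Series (flow switch and [0.999512]): 0.993005 × 0.999512 = 0.9925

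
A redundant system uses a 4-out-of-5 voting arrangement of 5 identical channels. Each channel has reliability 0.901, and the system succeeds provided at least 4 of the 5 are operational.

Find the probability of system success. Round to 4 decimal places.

0.9200

R = Σ_{i=4}^{5} C(5,i) p^i (1−p)^{5−i} with p = 0.901
C(5,4)·0.901^4·0.099^1 = 0.326215
C(5,5)·0.901^5·0.099^0 = 0.593778
Sum = 0.9200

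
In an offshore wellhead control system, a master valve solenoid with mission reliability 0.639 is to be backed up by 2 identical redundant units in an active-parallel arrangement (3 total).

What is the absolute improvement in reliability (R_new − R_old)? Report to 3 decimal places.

R_before = 0.639
R_after = 1 − (1 − 0.639)^3 = 0.953
ΔR = 0.953 − 0.639 = 0.314

0.314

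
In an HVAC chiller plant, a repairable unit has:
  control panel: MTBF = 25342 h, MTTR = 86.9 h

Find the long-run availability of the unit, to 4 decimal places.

0.9966

A(control panel) = MTBF/(MTBF+MTTR) = 25342/(25342+86.9) = 0.9966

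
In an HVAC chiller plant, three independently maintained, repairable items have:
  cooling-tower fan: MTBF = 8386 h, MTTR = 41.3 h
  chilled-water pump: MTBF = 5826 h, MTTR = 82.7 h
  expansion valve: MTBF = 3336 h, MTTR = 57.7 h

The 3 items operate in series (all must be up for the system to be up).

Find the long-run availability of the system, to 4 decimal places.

A(cooling-tower fan) = MTBF/(MTBF+MTTR) = 8386/(8386+41.3) = 0.995099
A(chilled-water pump) = MTBF/(MTBF+MTTR) = 5826/(5826+82.7) = 0.986004
A(expansion valve) = MTBF/(MTBF+MTTR) = 3336/(3336+57.7) = 0.982998
Series availability: 0.995099 × 0.986004 × 0.982998 = 0.9645

0.9645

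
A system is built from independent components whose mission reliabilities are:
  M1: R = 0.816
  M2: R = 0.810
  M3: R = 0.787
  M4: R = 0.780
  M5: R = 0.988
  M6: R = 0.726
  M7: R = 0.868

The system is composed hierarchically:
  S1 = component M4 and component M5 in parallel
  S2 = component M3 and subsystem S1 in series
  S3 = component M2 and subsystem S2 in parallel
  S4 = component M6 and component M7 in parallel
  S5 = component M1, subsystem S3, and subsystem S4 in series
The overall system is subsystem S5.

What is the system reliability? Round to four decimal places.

0.7543

Parallel (M4 and M5): 1 − (1 − 0.780000)(1 − 0.988000) = 0.997360
Series (M3 and [0.997360]): 0.787000 × 0.997360 = 0.784922
Parallel (M2 and [0.784922]): 1 − (1 − 0.810000)(1 − 0.784922) = 0.959135
Parallel (M6 and M7): 1 − (1 − 0.726000)(1 − 0.868000) = 0.963832
Series (M1, [0.959135], and [0.963832]): 0.816000 × 0.959135 × 0.963832 = 0.7543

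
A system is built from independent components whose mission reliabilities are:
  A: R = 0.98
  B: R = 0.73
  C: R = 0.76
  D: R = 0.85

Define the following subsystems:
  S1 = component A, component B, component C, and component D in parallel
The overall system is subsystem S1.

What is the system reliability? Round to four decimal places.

0.9998

Parallel (A, B, C, and D): 1 − (1 − 0.980000)(1 − 0.730000)(1 − 0.760000)(1 − 0.850000) = 0.9998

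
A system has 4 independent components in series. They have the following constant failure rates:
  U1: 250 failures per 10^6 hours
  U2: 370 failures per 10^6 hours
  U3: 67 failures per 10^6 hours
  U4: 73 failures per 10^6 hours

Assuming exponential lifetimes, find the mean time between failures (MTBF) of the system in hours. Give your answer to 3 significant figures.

Series of exponential components: λ_sys = Σ λ_i
λ_sys = 0.00025 + 0.00037 + 0.000067 + 0.000073 = 7.6000e-04 /h
MTBF = 1 / λ_sys = 1320 h

1320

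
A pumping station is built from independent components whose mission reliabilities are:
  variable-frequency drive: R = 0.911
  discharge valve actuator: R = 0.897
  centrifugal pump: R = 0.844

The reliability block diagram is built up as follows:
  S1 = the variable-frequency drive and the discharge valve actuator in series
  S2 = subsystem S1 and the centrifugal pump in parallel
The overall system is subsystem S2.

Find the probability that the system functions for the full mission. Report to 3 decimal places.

0.971

Series (variable-frequency drive and discharge valve actuator): 0.91100 × 0.89700 = 0.81717
Parallel ([0.81717] and centrifugal pump): 1 − (1 − 0.81717)(1 − 0.84400) = 0.971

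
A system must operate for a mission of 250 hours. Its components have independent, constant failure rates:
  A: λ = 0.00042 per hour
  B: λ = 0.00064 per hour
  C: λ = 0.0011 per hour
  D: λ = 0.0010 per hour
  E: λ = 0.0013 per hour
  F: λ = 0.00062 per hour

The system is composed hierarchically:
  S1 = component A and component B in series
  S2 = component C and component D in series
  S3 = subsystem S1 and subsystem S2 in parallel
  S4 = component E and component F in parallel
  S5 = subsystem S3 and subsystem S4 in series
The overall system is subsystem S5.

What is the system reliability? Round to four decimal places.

0.8689

R(A) = exp(−0.00042 × 250) = 0.900325
R(B) = exp(−0.00064 × 250) = 0.852144
R(C) = exp(−0.0011 × 250) = 0.759572
R(D) = exp(−0.0010 × 250) = 0.778801
R(E) = exp(−0.0013 × 250) = 0.722527
R(F) = exp(−0.00062 × 250) = 0.856415
Series (A and B): 0.900325 × 0.852144 = 0.767207
Series (C and D): 0.759572 × 0.778801 = 0.591555
Parallel ([0.767207] and [0.591555]): 1 − (1 − 0.767207)(1 − 0.591555) = 0.904917
Parallel (E and F): 1 − (1 − 0.722527)(1 − 0.856415) = 0.960159
Series ([0.904917] and [0.960159]): 0.904917 × 0.960159 = 0.8689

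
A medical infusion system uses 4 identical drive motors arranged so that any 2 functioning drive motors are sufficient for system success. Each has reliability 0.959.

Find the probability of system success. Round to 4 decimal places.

R = Σ_{i=2}^{4} C(4,i) p^i (1−p)^{4−i} with p = 0.959
C(4,2)·0.959^2·0.041^2 = 0.009276
C(4,3)·0.959^3·0.041^1 = 0.144644
C(4,4)·0.959^4·0.041^0 = 0.845813
Sum = 0.9997

0.9997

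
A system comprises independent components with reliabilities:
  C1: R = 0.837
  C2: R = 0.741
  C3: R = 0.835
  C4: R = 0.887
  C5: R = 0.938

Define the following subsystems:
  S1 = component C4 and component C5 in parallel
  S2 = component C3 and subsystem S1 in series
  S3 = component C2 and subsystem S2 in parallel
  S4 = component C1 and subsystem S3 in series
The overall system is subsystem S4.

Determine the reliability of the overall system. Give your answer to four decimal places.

0.8000

Parallel (C4 and C5): 1 − (1 − 0.887000)(1 − 0.938000) = 0.992994
Series (C3 and [0.992994]): 0.835000 × 0.992994 = 0.829150
Parallel (C2 and [0.829150]): 1 − (1 − 0.741000)(1 − 0.829150) = 0.955750
Series (C1 and [0.955750]): 0.837000 × 0.955750 = 0.8000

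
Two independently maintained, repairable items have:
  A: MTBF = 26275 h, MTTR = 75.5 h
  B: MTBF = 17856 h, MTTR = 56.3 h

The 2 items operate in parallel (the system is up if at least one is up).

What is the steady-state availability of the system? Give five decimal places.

A(A) = MTBF/(MTBF+MTTR) = 26275/(26275+75.5) = 0.997135
A(B) = MTBF/(MTBF+MTTR) = 17856/(17856+56.3) = 0.996857
Parallel availability: 1 − (1 − 0.997135)(1 − 0.996857) = 0.99999

0.99999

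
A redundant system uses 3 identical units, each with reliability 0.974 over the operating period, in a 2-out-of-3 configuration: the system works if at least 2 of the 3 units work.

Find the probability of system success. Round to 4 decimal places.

0.9980

R = Σ_{i=2}^{3} C(3,i) p^i (1−p)^{3−i} with p = 0.974
C(3,2)·0.974^2·0.026^1 = 0.073997
C(3,3)·0.974^3·0.026^0 = 0.924010
Sum = 0.9980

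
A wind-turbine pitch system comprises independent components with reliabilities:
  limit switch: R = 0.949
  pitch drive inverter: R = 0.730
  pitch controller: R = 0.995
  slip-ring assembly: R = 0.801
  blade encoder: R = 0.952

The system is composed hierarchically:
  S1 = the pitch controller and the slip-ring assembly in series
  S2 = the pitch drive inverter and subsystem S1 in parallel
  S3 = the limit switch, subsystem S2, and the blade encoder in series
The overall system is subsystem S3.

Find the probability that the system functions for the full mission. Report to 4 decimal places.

Series (pitch controller and slip-ring assembly): 0.995000 × 0.801000 = 0.796995
Parallel (pitch drive inverter and [0.796995]): 1 − (1 − 0.730000)(1 − 0.796995) = 0.945189
Series (limit switch, [0.945189], and blade encoder): 0.949000 × 0.945189 × 0.952000 = 0.8539

0.8539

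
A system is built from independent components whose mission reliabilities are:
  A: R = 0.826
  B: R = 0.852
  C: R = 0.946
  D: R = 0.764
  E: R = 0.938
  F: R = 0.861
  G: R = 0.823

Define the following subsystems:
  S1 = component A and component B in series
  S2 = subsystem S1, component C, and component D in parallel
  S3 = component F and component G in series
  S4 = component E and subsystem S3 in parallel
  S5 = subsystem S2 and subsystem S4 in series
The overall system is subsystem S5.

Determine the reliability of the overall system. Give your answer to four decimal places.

Series (A and B): 0.826000 × 0.852000 = 0.703752
Parallel ([0.703752], C, and D): 1 − (1 − 0.703752)(1 − 0.946000)(1 − 0.764000) = 0.996225
Series (F and G): 0.861000 × 0.823000 = 0.708603
Parallel (E and [0.708603]): 1 − (1 − 0.938000)(1 − 0.708603) = 0.981933
Series ([0.996225] and [0.981933]): 0.996225 × 0.981933 = 0.9782

0.9782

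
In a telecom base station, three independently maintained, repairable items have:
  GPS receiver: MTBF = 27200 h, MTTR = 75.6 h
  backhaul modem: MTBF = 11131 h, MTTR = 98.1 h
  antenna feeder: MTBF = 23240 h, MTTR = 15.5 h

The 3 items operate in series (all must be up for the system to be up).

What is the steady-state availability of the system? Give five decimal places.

A(GPS receiver) = MTBF/(MTBF+MTTR) = 27200/(27200+75.6) = 0.997228
A(backhaul modem) = MTBF/(MTBF+MTTR) = 11131/(11131+98.1) = 0.991264
A(antenna feeder) = MTBF/(MTBF+MTTR) = 23240/(23240+15.5) = 0.999333
Series availability: 0.997228 × 0.991264 × 0.999333 = 0.98786

0.98786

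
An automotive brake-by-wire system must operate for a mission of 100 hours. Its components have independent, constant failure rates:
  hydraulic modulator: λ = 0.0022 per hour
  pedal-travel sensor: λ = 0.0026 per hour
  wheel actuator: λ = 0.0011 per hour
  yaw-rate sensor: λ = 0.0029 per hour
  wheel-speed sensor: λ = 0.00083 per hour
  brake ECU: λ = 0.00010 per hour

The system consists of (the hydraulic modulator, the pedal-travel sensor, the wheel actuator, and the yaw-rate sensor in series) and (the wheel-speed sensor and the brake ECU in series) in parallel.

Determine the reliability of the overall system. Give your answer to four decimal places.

0.9480

R(hydraulic modulator) = exp(−0.0022 × 100) = 0.802519
R(pedal-travel sensor) = exp(−0.0026 × 100) = 0.771052
R(wheel actuator) = exp(−0.0011 × 100) = 0.895834
R(yaw-rate sensor) = exp(−0.0029 × 100) = 0.748264
R(wheel-speed sensor) = exp(−0.00083 × 100) = 0.920351
R(brake ECU) = exp(−0.00010 × 100) = 0.990050
Series (hydraulic modulator, pedal-travel sensor, wheel actuator, and yaw-rate sensor): 0.802519 × 0.771052 × 0.895834 × 0.748264 = 0.414783
Series (wheel-speed sensor and brake ECU): 0.920351 × 0.990050 = 0.911194
Parallel ([0.414783] and [0.911194]): 1 − (1 − 0.414783)(1 − 0.911194) = 0.9480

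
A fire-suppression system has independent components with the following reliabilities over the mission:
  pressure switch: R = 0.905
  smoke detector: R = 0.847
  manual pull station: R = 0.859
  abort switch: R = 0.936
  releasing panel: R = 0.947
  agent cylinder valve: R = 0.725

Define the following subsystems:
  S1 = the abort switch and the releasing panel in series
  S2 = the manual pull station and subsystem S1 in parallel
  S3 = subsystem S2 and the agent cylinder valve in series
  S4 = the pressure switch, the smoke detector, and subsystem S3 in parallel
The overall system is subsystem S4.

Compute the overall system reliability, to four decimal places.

Series (abort switch and releasing panel): 0.936000 × 0.947000 = 0.886392
Parallel (manual pull station and [0.886392]): 1 − (1 − 0.859000)(1 − 0.886392) = 0.983981
Series ([0.983981] and agent cylinder valve): 0.983981 × 0.725000 = 0.713386
Parallel (pressure switch, smoke detector, and [0.713386]): 1 − (1 − 0.905000)(1 − 0.847000)(1 − 0.713386) = 0.9958

0.9958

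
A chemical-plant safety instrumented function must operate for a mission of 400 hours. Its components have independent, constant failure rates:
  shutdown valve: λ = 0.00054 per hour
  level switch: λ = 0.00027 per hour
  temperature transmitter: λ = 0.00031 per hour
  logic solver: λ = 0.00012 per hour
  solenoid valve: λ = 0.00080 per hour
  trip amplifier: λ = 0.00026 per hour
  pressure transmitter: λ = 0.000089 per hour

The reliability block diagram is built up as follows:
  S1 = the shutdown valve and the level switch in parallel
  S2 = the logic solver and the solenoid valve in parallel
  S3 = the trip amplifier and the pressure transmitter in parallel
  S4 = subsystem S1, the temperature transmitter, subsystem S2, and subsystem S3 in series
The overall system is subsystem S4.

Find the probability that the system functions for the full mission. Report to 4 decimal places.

R(shutdown valve) = exp(−0.00054 × 400) = 0.805735
R(level switch) = exp(−0.00027 × 400) = 0.897628
R(temperature transmitter) = exp(−0.00031 × 400) = 0.883380
R(logic solver) = exp(−0.00012 × 400) = 0.953134
R(solenoid valve) = exp(−0.00080 × 400) = 0.726149
R(trip amplifier) = exp(−0.00026 × 400) = 0.901225
R(pressure transmitter) = exp(−0.000089 × 400) = 0.965026
Parallel (shutdown valve and level switch): 1 − (1 − 0.805735)(1 − 0.897628) = 0.980113
Parallel (logic solver and solenoid valve): 1 − (1 − 0.953134)(1 − 0.726149) = 0.987166
Parallel (trip amplifier and pressure transmitter): 1 − (1 − 0.901225)(1 − 0.965026) = 0.996545
Series ([0.980113], temperature transmitter, [0.987166], and [0.996545]): 0.980113 × 0.883380 × 0.987166 × 0.996545 = 0.8517

0.8517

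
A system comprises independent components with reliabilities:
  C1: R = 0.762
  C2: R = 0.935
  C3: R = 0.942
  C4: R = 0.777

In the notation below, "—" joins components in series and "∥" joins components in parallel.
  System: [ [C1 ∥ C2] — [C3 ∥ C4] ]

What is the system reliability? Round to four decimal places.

Parallel (C1 and C2): 1 − (1 − 0.762000)(1 − 0.935000) = 0.984530
Parallel (C3 and C4): 1 − (1 − 0.942000)(1 − 0.777000) = 0.987066
Series ([0.984530] and [0.987066]): 0.984530 × 0.987066 = 0.9718

0.9718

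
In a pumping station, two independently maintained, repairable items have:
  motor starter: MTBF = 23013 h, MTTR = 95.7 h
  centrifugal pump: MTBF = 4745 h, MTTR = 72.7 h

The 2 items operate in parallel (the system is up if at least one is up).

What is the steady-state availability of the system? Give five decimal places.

0.99994

A(motor starter) = MTBF/(MTBF+MTTR) = 23013/(23013+95.7) = 0.995859
A(centrifugal pump) = MTBF/(MTBF+MTTR) = 4745/(4745+72.7) = 0.984910
Parallel availability: 1 − (1 − 0.995859)(1 − 0.984910) = 0.99994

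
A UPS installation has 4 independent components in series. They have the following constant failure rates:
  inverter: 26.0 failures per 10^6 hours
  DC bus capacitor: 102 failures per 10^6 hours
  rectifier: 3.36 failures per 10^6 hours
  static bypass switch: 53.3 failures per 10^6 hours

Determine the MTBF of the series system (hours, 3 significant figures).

5420

Series of exponential components: λ_sys = Σ λ_i
λ_sys = 0.0000260 + 0.000102 + 0.00000336 + 0.0000533 = 1.8466e-04 /h
MTBF = 1 / λ_sys = 5420 h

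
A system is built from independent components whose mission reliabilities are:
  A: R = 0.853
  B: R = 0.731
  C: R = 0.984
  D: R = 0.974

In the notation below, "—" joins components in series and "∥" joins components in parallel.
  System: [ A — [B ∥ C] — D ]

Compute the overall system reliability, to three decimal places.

Parallel (B and C): 1 − (1 − 0.73100)(1 − 0.98400) = 0.99570
Series (A, [0.99570], and D): 0.85300 × 0.99570 × 0.97400 = 0.827

0.827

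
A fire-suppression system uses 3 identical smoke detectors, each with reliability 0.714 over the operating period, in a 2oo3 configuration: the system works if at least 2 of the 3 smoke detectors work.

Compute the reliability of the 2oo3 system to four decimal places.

0.8014

R = Σ_{i=2}^{3} C(3,i) p^i (1−p)^{3−i} with p = 0.714
C(3,2)·0.714^2·0.286^1 = 0.437405
C(3,3)·0.714^3·0.286^0 = 0.363994
Sum = 0.8014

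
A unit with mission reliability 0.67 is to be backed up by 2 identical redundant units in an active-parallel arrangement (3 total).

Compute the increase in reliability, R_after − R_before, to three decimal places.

0.294

R_before = 0.67
R_after = 1 − (1 − 0.67)^3 = 0.964
ΔR = 0.964 − 0.67 = 0.294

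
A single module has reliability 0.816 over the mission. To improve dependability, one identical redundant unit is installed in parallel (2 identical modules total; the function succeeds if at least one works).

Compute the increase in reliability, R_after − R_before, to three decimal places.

R_before = 0.816
R_after = 1 − (1 − 0.816)^2 = 0.966
ΔR = 0.966 − 0.816 = 0.150

0.150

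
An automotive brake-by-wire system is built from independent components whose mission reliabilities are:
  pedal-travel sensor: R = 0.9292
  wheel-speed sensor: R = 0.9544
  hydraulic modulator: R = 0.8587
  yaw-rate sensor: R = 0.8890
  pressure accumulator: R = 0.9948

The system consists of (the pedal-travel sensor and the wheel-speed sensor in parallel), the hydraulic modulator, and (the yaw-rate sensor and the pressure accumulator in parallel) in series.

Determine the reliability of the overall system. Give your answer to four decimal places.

0.8554

Parallel (pedal-travel sensor and wheel-speed sensor): 1 − (1 − 0.929200)(1 − 0.954400) = 0.996772
Parallel (yaw-rate sensor and pressure accumulator): 1 − (1 − 0.889000)(1 − 0.994800) = 0.999423
Series ([0.996772], hydraulic modulator, and [0.999423]): 0.996772 × 0.858700 × 0.999423 = 0.8554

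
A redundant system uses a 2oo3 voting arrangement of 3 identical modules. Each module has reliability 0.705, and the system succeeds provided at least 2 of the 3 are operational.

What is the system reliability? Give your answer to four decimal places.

0.7903

R = Σ_{i=2}^{3} C(3,i) p^i (1−p)^{3−i} with p = 0.705
C(3,2)·0.705^2·0.295^1 = 0.439867
C(3,3)·0.705^3·0.295^0 = 0.350403
Sum = 0.7903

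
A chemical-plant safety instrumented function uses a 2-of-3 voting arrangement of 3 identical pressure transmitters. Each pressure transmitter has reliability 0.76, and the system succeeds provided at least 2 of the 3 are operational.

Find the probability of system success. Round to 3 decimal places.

R = Σ_{i=2}^{3} C(3,i) p^i (1−p)^{3−i} with p = 0.76
C(3,2)·0.76^2·0.24^1 = 0.41587
C(3,3)·0.76^3·0.24^0 = 0.43898
Sum = 0.855

0.855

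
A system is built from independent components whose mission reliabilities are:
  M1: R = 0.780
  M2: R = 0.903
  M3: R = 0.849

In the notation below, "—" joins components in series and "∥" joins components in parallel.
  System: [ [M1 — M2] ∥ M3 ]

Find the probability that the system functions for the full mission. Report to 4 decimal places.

0.9554

Series (M1 and M2): 0.780000 × 0.903000 = 0.704340
Parallel ([0.704340] and M3): 1 − (1 − 0.704340)(1 − 0.849000) = 0.9554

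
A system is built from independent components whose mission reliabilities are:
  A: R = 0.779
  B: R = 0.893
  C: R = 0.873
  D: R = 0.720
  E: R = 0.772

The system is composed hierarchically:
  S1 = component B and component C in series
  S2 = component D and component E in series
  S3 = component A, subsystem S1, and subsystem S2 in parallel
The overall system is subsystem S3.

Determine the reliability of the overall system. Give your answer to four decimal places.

Series (B and C): 0.893000 × 0.873000 = 0.779589
Series (D and E): 0.720000 × 0.772000 = 0.555840
Parallel (A, [0.779589], and [0.555840]): 1 − (1 − 0.779000)(1 − 0.779589)(1 − 0.555840) = 0.9784

0.9784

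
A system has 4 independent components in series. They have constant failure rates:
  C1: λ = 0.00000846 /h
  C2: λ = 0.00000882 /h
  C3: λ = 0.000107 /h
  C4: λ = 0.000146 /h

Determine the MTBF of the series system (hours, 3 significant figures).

Series of exponential components: λ_sys = Σ λ_i
λ_sys = 0.00000846 + 0.00000882 + 0.000107 + 0.000146 = 2.7028e-04 /h
MTBF = 1 / λ_sys = 3700 h

3700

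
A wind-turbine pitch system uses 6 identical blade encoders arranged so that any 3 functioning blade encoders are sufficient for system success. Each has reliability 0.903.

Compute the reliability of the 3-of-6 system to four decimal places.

0.9989

R = Σ_{i=3}^{6} C(6,i) p^i (1−p)^{6−i} with p = 0.903
C(6,3)·0.903^3·0.097^3 = 0.013440
C(6,4)·0.903^4·0.097^2 = 0.093840
C(6,5)·0.903^5·0.097^1 = 0.349431
C(6,6)·0.903^6·0.097^0 = 0.542159
Sum = 0.9989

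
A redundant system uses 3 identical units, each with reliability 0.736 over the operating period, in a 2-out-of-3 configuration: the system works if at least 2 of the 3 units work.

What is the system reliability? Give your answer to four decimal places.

R = Σ_{i=2}^{3} C(3,i) p^i (1−p)^{3−i} with p = 0.736
C(3,2)·0.736^2·0.264^1 = 0.429023
C(3,3)·0.736^3·0.264^0 = 0.398688
Sum = 0.8277

0.8277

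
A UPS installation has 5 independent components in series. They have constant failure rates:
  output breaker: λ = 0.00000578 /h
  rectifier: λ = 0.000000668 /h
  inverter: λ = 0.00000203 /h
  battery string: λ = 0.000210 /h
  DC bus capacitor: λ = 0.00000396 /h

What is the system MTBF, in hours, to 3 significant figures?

4500

Series of exponential components: λ_sys = Σ λ_i
λ_sys = 0.00000578 + 0.000000668 + 0.00000203 + 0.000210 + 0.00000396 = 2.2244e-04 /h
MTBF = 1 / λ_sys = 4500 h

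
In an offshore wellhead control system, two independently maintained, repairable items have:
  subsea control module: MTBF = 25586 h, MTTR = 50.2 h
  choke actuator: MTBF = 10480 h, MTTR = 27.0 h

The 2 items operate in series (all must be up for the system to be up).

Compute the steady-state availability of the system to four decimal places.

0.9955

A(subsea control module) = MTBF/(MTBF+MTTR) = 25586/(25586+50.2) = 0.998042
A(choke actuator) = MTBF/(MTBF+MTTR) = 10480/(10480+27.0) = 0.997430
Series availability: 0.998042 × 0.997430 = 0.9955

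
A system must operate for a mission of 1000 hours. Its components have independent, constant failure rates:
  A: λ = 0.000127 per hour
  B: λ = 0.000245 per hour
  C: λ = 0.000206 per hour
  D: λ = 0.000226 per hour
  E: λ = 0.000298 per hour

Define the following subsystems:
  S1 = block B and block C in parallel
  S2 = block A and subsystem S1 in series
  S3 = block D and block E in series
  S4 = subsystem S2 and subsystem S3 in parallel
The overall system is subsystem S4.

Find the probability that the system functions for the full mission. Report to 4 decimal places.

0.9368

R(A) = exp(−0.000127 × 1000) = 0.880734
R(B) = exp(−0.000245 × 1000) = 0.782705
R(C) = exp(−0.000206 × 1000) = 0.813833
R(D) = exp(−0.000226 × 1000) = 0.797718
R(E) = exp(−0.000298 × 1000) = 0.742301
Parallel (B and C): 1 − (1 − 0.782705)(1 − 0.813833) = 0.959547
Series (A and [0.959547]): 0.880734 × 0.959547 = 0.845106
Series (D and E): 0.797718 × 0.742301 = 0.592147
Parallel ([0.845106] and [0.592147]): 1 − (1 − 0.845106)(1 − 0.592147) = 0.9368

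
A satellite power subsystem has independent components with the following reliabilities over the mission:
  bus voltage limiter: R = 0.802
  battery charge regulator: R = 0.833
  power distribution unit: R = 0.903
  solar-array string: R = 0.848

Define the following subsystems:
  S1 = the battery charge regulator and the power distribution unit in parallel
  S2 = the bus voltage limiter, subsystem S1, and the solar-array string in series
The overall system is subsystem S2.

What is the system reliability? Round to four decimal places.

Parallel (battery charge regulator and power distribution unit): 1 − (1 − 0.833000)(1 − 0.903000) = 0.983801
Series (bus voltage limiter, [0.983801], and solar-array string): 0.802000 × 0.983801 × 0.848000 = 0.6691

0.6691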